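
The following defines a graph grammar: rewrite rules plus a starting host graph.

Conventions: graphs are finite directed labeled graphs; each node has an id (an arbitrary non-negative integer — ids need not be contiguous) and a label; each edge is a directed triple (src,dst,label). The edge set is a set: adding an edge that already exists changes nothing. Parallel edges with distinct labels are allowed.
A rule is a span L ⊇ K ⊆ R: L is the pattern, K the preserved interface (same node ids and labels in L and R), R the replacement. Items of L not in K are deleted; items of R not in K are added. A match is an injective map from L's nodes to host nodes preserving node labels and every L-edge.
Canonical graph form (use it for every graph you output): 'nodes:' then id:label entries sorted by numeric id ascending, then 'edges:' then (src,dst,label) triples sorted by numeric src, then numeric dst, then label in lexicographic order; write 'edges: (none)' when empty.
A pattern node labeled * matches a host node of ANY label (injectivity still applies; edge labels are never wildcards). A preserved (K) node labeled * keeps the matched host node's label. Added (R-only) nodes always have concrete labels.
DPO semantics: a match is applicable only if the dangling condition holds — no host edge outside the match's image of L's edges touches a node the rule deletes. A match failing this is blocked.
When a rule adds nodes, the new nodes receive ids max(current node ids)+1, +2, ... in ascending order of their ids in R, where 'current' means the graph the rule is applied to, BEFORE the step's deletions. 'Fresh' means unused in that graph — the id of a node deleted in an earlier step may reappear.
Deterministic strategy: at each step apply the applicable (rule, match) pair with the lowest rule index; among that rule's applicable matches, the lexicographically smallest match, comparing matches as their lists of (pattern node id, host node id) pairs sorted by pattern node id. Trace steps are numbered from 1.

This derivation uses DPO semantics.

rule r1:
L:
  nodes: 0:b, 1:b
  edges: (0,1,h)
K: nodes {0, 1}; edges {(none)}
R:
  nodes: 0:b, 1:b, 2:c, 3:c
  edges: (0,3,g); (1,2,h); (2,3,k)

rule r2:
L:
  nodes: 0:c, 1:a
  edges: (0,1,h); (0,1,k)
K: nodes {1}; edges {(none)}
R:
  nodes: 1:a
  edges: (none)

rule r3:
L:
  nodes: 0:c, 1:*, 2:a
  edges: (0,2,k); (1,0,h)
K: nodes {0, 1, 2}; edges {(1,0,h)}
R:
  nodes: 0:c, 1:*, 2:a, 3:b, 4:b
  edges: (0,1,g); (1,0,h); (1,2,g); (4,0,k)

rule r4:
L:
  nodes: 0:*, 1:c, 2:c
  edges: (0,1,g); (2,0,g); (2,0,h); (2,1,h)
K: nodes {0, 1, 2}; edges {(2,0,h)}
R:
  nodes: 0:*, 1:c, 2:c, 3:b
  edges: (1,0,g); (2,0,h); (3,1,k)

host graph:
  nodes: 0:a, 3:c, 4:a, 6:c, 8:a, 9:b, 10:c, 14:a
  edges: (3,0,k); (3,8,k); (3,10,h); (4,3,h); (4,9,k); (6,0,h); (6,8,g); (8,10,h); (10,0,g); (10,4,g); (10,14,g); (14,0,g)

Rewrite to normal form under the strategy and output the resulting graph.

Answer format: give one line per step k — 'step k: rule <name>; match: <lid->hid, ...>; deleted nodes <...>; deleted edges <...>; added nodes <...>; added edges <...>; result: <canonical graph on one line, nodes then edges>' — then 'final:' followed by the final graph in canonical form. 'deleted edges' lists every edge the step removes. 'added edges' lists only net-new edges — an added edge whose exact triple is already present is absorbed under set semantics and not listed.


step 1: rule r3; match: 0->3, 1->4, 2->0; deleted nodes (none); deleted edges (3,0,k); added nodes 15, 16; added edges (3,4,g); (4,0,g); (16,3,k); result: nodes: 0:a, 3:c, 4:a, 6:c, 8:a, 9:b, 10:c, 14:a, 15:b, 16:b edges: (3,4,g); (3,8,k); (3,10,h); (4,0,g); (4,3,h); (4,9,k); (6,0,h); (6,8,g); (8,10,h); (10,0,g); (10,4,g); (10,14,g); (14,0,g); (16,3,k)
step 2: rule r3; match: 0->3, 1->4, 2->8; deleted nodes (none); deleted edges (3,8,k); added nodes 17, 18; added edges (4,8,g); (18,3,k); result: nodes: 0:a, 3:c, 4:a, 6:c, 8:a, 9:b, 10:c, 14:a, 15:b, 16:b, 17:b, 18:b edges: (3,4,g); (3,10,h); (4,0,g); (4,3,h); (4,8,g); (4,9,k); (6,0,h); (6,8,g); (8,10,h); (10,0,g); (10,4,g); (10,14,g); (14,0,g); (16,3,k); (18,3,k)
final:
nodes: 0:a, 3:c, 4:a, 6:c, 8:a, 9:b, 10:c, 14:a, 15:b, 16:b, 17:b, 18:b
edges: (3,4,g); (3,10,h); (4,0,g); (4,3,h); (4,8,g); (4,9,k); (6,0,h); (6,8,g); (8,10,h); (10,0,g); (10,4,g); (10,14,g); (14,0,g); (16,3,k); (18,3,k)


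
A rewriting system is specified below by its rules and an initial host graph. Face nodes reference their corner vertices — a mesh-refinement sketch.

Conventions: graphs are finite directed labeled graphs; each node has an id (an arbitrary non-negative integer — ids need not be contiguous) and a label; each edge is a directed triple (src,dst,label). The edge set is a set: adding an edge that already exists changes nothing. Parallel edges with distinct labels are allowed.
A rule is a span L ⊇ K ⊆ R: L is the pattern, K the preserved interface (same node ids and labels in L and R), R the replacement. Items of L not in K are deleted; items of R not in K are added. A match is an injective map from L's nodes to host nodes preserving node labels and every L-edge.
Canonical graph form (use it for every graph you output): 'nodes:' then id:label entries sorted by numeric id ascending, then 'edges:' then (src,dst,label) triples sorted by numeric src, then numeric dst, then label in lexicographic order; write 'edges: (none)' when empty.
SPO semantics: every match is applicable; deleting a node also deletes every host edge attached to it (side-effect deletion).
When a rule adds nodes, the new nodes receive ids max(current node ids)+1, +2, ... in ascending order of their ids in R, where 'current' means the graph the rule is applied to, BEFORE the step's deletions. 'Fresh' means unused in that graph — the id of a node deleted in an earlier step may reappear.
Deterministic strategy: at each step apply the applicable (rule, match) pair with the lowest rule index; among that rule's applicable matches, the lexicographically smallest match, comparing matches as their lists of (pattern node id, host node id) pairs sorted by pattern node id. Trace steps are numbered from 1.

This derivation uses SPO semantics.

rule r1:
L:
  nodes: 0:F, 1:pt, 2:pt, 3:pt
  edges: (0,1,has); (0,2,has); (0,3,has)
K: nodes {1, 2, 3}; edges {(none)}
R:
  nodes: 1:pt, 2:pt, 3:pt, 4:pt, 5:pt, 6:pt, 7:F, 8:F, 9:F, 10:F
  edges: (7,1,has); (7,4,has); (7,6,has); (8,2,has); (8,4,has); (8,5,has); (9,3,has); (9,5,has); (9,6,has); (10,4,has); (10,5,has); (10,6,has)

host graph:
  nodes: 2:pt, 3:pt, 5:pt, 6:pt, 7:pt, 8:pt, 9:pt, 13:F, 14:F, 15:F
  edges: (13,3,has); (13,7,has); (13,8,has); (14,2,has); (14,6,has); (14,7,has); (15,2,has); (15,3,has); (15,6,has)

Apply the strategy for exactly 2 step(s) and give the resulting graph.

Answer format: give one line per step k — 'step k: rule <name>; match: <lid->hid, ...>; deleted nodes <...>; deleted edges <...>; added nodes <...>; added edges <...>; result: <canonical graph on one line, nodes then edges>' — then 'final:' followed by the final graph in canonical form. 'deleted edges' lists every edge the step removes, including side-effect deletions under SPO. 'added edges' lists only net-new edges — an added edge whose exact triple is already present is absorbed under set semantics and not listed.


step 1: rule r1; match: 0->13, 1->3, 2->7, 3->8; deleted nodes 13; deleted edges (13,3,has); (13,7,has); (13,8,has); added nodes 16, 17, 18, 19, 20, 21, 22; added edges (19,3,has); (19,16,has); (19,18,has); (20,7,has); (20,16,has); (20,17,has); (21,8,has); (21,17,has); (21,18,has); (22,16,has); (22,17,has); (22,18,has); result: nodes: 2:pt, 3:pt, 5:pt, 6:pt, 7:pt, 8:pt, 9:pt, 14:F, 15:F, 16:pt, 17:pt, 18:pt, 19:F, 20:F, 21:F, 22:F edges: (14,2,has); (14,6,has); (14,7,has); (15,2,has); (15,3,has); (15,6,has); (19,3,has); (19,16,has); (19,18,has); (20,7,has); (20,16,has); (20,17,has); (21,8,has); (21,17,has); (21,18,has); (22,16,has); (22,17,has); (22,18,has)
step 2: rule r1; match: 0->14, 1->2, 2->6, 3->7; deleted nodes 14; deleted edges (14,2,has); (14,6,has); (14,7,has); added nodes 23, 24, 25, 26, 27, 28, 29; added edges (26,2,has); (26,23,has); (26,25,has); (27,6,has); (27,23,has); (27,24,has); (28,7,has); (28,24,has); (28,25,has); (29,23,has); (29,24,has); (29,25,has); result: nodes: 2:pt, 3:pt, 5:pt, 6:pt, 7:pt, 8:pt, 9:pt, 15:F, 16:pt, 17:pt, 18:pt, 19:F, 20:F, 21:F, 22:F, 23:pt, 24:pt, 25:pt, 26:F, 27:F, 28:F, 29:F edges: (15,2,has); (15,3,has); (15,6,has); (19,3,has); (19,16,has); (19,18,has); (20,7,has); (20,16,has); (20,17,has); (21,8,has); (21,17,has); (21,18,has); (22,16,has); (22,17,has); (22,18,has); (26,2,has); (26,23,has); (26,25,has); (27,6,has); (27,23,has); (27,24,has); (28,7,has); (28,24,has); (28,25,has); (29,23,has); (29,24,has); (29,25,has)
final:
nodes: 2:pt, 3:pt, 5:pt, 6:pt, 7:pt, 8:pt, 9:pt, 15:F, 16:pt, 17:pt, 18:pt, 19:F, 20:F, 21:F, 22:F, 23:pt, 24:pt, 25:pt, 26:F, 27:F, 28:F, 29:F
edges: (15,2,has); (15,3,has); (15,6,has); (19,3,has); (19,16,has); (19,18,has); (20,7,has); (20,16,has); (20,17,has); (21,8,has); (21,17,has); (21,18,has); (22,16,has); (22,17,has); (22,18,has); (26,2,has); (26,23,has); (26,25,has); (27,6,has); (27,23,has); (27,24,has); (28,7,has); (28,24,has); (28,25,has); (29,23,has); (29,24,has); (29,25,has)


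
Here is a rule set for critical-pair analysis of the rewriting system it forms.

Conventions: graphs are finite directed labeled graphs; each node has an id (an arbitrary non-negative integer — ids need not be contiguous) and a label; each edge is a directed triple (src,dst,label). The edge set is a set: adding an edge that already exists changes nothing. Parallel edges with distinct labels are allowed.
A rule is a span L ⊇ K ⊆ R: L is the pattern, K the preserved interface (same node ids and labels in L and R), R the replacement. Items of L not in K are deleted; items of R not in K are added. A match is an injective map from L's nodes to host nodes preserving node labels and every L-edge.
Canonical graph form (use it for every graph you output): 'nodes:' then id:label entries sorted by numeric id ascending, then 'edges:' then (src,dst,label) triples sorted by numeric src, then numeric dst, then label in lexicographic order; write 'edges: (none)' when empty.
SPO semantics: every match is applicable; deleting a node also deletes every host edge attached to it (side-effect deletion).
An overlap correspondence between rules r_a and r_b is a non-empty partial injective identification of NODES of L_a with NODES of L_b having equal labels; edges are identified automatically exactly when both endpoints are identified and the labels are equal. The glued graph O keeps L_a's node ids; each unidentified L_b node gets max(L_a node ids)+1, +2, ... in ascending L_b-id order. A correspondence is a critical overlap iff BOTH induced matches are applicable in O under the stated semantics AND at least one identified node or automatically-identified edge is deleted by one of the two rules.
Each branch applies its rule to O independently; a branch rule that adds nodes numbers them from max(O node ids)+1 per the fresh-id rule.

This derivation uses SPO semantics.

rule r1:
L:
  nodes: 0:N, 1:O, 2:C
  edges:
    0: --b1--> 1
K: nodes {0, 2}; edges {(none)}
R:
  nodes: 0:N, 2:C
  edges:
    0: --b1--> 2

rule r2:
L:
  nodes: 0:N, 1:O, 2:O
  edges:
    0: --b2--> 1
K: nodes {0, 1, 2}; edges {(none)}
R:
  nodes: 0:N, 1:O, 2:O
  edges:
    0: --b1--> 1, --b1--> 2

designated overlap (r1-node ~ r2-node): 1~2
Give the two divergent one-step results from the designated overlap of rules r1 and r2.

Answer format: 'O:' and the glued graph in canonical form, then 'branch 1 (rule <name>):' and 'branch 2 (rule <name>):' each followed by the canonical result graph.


O:
nodes: 0:N, 1:O, 2:C, 3:N, 4:O
edges: (0,1,b1); (3,4,b2)
branch 1 (rule r1):
nodes: 0:N, 2:C, 3:N, 4:O
edges: (0,2,b1); (3,4,b2)
branch 2 (rule r2):
nodes: 0:N, 1:O, 2:C, 3:N, 4:O
edges: (0,1,b1); (3,1,b1); (3,4,b1)


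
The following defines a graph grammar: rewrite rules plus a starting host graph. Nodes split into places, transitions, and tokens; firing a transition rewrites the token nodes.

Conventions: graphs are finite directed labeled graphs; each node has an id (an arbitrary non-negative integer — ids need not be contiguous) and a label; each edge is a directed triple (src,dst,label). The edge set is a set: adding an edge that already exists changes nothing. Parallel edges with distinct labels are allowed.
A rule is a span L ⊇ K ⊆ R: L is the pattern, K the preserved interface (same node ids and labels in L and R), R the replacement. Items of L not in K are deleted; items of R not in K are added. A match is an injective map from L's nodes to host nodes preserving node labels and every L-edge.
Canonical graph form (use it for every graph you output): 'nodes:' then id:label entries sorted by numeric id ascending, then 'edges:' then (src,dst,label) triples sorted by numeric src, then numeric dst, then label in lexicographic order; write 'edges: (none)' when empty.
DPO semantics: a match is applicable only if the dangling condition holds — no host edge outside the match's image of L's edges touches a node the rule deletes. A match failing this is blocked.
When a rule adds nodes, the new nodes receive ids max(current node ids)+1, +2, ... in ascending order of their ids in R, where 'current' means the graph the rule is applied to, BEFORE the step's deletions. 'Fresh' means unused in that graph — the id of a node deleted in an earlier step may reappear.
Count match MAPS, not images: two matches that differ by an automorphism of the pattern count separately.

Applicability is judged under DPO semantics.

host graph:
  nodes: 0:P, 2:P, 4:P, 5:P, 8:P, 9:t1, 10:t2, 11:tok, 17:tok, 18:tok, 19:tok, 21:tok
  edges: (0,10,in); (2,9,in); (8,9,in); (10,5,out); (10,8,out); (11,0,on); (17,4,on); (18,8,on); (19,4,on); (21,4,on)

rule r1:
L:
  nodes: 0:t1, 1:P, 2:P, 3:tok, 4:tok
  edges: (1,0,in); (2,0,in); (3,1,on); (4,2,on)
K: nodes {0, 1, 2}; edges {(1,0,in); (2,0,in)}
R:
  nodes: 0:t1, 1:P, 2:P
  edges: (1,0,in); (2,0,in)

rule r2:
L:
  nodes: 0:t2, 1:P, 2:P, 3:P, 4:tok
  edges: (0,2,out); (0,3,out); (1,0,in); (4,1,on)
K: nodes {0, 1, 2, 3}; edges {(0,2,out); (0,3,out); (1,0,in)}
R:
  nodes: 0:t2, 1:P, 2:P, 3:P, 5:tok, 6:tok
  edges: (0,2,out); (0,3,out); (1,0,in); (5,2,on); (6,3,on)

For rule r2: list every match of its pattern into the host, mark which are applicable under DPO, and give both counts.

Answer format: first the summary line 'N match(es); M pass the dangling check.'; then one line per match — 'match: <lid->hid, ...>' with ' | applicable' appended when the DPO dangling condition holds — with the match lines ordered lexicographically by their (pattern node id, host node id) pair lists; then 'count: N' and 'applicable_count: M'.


2 match(es); 2 pass the dangling check.
match: 0->10, 1->0, 2->5, 3->8, 4->11 | applicable
match: 0->10, 1->0, 2->8, 3->5, 4->11 | applicable
count: 2
applicable_count: 2


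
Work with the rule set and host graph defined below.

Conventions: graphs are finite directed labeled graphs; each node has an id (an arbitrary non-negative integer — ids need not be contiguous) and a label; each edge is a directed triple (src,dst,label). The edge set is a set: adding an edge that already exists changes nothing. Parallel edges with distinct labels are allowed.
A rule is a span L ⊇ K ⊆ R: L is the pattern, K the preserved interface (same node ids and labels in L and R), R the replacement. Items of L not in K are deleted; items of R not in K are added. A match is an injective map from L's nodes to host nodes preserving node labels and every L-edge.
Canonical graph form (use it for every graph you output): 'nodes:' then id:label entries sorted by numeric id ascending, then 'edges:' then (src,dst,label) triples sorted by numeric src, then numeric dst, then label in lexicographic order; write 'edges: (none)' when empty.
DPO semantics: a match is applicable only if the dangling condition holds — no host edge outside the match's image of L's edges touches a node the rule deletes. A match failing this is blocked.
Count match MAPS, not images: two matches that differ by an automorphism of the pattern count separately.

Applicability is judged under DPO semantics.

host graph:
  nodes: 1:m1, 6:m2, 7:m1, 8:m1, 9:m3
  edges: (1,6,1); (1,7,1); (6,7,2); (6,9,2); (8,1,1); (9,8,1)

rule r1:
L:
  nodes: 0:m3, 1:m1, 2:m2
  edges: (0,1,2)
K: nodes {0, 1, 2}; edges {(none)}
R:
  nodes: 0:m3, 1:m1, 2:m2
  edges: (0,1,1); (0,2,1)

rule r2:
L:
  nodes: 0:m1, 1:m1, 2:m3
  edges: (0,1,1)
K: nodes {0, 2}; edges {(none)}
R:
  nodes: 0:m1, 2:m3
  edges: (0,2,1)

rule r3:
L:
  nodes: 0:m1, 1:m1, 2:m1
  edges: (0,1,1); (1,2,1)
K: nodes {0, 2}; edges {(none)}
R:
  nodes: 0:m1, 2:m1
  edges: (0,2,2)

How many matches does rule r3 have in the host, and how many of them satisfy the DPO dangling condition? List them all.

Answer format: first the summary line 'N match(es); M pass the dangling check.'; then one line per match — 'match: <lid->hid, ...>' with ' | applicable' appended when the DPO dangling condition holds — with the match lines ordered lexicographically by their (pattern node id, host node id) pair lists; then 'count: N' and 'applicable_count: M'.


1 match(es); 0 pass the dangling check.
match: 0->8, 1->1, 2->7
count: 1
applicable_count: 0


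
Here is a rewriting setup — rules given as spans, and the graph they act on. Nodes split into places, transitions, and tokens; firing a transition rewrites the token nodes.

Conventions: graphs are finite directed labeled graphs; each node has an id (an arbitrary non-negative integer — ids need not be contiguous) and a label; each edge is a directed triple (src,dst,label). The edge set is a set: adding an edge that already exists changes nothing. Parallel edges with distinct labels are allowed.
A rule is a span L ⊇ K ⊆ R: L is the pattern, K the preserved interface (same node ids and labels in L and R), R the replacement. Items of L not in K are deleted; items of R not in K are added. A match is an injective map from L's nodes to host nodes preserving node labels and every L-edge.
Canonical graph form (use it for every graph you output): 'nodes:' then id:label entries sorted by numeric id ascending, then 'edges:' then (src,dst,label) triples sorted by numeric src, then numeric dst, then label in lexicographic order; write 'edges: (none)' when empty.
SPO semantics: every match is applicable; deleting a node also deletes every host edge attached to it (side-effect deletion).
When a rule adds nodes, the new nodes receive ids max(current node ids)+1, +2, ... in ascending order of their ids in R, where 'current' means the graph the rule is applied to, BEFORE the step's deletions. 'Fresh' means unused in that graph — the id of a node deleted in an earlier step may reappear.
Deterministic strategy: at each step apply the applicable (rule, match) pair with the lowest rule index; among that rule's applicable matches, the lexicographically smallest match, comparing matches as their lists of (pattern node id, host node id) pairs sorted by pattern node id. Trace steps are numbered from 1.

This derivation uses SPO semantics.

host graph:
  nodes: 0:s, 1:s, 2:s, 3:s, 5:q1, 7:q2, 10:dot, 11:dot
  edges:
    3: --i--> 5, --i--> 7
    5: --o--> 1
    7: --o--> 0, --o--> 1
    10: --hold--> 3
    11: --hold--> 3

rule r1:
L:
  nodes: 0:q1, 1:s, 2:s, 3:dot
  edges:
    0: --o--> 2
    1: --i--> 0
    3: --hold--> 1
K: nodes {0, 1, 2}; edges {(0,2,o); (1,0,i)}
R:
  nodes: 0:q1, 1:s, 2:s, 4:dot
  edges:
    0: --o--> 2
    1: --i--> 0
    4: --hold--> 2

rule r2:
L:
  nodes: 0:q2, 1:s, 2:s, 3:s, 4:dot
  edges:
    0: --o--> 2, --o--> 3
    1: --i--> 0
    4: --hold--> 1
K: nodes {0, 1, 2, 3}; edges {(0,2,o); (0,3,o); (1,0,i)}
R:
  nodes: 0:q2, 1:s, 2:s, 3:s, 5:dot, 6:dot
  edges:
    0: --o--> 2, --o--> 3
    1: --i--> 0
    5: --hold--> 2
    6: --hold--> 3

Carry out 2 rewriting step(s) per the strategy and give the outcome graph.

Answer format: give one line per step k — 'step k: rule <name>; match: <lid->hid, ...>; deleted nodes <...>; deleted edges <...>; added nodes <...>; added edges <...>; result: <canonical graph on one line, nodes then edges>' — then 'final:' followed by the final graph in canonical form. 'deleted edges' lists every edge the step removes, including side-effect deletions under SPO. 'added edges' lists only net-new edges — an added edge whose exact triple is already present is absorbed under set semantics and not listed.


step 1: rule r1; match: 0->5, 1->3, 2->1, 3->10; deleted nodes 10; deleted edges (10,3,hold); added nodes 12; added edges (12,1,hold); result: nodes: 0:s, 1:s, 2:s, 3:s, 5:q1, 7:q2, 11:dot, 12:dot edges: (3,5,i); (3,7,i); (5,1,o); (7,0,o); (7,1,o); (11,3,hold); (12,1,hold)
step 2: rule r1; match: 0->5, 1->3, 2->1, 3->11; deleted nodes 11; deleted edges (11,3,hold); added nodes 13; added edges (13,1,hold); result: nodes: 0:s, 1:s, 2:s, 3:s, 5:q1, 7:q2, 12:dot, 13:dot edges: (3,5,i); (3,7,i); (5,1,o); (7,0,o); (7,1,o); (12,1,hold); (13,1,hold)
final:
nodes: 0:s, 1:s, 2:s, 3:s, 5:q1, 7:q2, 12:dot, 13:dot
edges: (3,5,i); (3,7,i); (5,1,o); (7,0,o); (7,1,o); (12,1,hold); (13,1,hold)


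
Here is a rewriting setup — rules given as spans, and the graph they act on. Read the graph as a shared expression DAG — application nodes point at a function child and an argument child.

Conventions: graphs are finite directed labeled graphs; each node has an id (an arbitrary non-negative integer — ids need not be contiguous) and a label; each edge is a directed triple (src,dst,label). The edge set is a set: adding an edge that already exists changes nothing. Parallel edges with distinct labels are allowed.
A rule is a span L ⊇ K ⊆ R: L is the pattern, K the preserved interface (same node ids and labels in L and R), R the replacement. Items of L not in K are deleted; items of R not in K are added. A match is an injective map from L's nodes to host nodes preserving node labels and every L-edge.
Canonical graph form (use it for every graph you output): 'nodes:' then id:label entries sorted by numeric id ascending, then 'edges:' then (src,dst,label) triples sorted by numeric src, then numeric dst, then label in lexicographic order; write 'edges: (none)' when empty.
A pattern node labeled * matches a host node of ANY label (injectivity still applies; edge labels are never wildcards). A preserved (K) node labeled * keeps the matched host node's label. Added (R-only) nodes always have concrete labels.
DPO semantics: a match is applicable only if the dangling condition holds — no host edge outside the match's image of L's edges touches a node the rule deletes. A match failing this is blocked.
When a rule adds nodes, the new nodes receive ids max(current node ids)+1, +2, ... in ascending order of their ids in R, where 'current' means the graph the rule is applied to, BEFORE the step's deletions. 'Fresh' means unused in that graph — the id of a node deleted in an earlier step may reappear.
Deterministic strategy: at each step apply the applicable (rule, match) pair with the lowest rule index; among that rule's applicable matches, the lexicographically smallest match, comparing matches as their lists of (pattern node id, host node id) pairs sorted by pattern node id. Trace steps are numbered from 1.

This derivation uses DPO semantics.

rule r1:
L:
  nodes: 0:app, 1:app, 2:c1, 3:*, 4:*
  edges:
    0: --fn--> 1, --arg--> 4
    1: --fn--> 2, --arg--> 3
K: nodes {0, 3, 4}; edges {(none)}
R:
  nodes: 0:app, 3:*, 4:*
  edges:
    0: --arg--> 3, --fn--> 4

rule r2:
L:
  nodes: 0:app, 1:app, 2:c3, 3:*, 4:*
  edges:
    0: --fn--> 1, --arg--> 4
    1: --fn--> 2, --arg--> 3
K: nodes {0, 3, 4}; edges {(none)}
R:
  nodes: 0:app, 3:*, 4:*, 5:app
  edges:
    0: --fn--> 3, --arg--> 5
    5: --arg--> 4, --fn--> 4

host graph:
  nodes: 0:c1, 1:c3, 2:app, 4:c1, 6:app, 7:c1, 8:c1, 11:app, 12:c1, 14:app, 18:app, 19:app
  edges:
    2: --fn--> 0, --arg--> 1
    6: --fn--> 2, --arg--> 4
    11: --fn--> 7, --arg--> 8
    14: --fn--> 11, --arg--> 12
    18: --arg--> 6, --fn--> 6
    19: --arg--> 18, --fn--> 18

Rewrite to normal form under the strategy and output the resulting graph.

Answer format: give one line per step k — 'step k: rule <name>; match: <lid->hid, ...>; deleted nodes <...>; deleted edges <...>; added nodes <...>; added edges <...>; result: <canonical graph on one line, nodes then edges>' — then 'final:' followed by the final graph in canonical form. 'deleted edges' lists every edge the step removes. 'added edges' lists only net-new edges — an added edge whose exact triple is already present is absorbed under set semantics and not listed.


step 1: rule r1; match: 0->6, 1->2, 2->0, 3->1, 4->4; deleted nodes 0, 2; deleted edges (2,0,fn); (2,1,arg); (6,2,fn); (6,4,arg); added nodes (none); added edges (6,1,arg); (6,4,fn); result: nodes: 1:c3, 4:c1, 6:app, 7:c1, 8:c1, 11:app, 12:c1, 14:app, 18:app, 19:app edges: (6,1,arg); (6,4,fn); (11,7,fn); (11,8,arg); (14,11,fn); (14,12,arg); (18,6,arg); (18,6,fn); (19,18,arg); (19,18,fn)
step 2: rule r1; match: 0->14, 1->11, 2->7, 3->8, 4->12; deleted nodes 7, 11; deleted edges (11,7,fn); (11,8,arg); (14,11,fn); (14,12,arg); added nodes (none); added edges (14,8,arg); (14,12,fn); result: nodes: 1:c3, 4:c1, 6:app, 8:c1, 12:c1, 14:app, 18:app, 19:app edges: (6,1,arg); (6,4,fn); (14,8,arg); (14,12,fn); (18,6,arg); (18,6,fn); (19,18,arg); (19,18,fn)
final:
nodes: 1:c3, 4:c1, 6:app, 8:c1, 12:c1, 14:app, 18:app, 19:app
edges: (6,1,arg); (6,4,fn); (14,8,arg); (14,12,fn); (18,6,arg); (18,6,fn); (19,18,arg); (19,18,fn)


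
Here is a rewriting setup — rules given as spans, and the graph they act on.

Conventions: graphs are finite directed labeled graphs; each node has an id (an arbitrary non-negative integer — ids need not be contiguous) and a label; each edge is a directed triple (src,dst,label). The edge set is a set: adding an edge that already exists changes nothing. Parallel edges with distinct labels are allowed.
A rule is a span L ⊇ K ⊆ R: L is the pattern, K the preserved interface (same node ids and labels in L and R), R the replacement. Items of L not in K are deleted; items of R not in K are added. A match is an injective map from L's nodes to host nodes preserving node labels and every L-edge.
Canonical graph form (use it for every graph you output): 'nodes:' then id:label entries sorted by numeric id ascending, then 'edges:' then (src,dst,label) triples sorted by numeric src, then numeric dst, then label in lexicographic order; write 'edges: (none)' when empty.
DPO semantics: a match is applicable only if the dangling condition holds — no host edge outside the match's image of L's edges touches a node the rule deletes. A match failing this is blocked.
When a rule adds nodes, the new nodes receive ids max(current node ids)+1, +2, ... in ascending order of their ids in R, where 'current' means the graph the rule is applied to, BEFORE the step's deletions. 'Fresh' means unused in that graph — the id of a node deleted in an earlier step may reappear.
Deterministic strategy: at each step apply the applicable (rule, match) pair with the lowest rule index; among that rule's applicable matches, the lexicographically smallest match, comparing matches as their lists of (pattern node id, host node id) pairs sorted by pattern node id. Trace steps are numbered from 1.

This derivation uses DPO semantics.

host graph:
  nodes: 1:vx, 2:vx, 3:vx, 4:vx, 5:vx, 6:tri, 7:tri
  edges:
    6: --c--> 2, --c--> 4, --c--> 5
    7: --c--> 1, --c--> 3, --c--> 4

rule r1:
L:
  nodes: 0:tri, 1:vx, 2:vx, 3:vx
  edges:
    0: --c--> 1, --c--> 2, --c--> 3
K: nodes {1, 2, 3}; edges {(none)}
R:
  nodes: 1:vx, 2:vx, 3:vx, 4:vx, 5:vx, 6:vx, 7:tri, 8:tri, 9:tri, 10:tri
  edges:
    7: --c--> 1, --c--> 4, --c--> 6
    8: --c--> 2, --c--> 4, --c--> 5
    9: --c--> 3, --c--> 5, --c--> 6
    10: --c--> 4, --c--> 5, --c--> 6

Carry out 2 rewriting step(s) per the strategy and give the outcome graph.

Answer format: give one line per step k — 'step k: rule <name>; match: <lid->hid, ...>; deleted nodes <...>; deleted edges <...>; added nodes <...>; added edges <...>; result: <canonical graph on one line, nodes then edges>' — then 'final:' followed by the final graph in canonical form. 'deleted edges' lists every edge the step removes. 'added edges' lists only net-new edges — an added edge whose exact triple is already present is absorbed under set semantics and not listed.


step 1: rule r1; match: 0->6, 1->2, 2->4, 3->5; deleted nodes 6; deleted edges (6,2,c); (6,4,c); (6,5,c); added nodes 8, 9, 10, 11, 12, 13, 14; added edges (11,2,c); (11,8,c); (11,10,c); (12,4,c); (12,8,c); (12,9,c); (13,5,c); (13,9,c); (13,10,c); (14,8,c); (14,9,c); (14,10,c); result: nodes: 1:vx, 2:vx, 3:vx, 4:vx, 5:vx, 7:tri, 8:vx, 9:vx, 10:vx, 11:tri, 12:tri, 13:tri, 14:tri edges: (7,1,c); (7,3,c); (7,4,c); (11,2,c); (11,8,c); (11,10,c); (12,4,c); (12,8,c); (12,9,c); (13,5,c); (13,9,c); (13,10,c); (14,8,c); (14,9,c); (14,10,c)
step 2: rule r1; match: 0->7, 1->1, 2->3, 3->4; deleted nodes 7; deleted edges (7,1,c); (7,3,c); (7,4,c); added nodes 15, 16, 17, 18, 19, 20, 21; added edges (18,1,c); (18,15,c); (18,17,c); (19,3,c); (19,15,c); (19,16,c); (20,4,c); (20,16,c); (20,17,c); (21,15,c); (21,16,c); (21,17,c); result: nodes: 1:vx, 2:vx, 3:vx, 4:vx, 5:vx, 8:vx, 9:vx, 10:vx, 11:tri, 12:tri, 13:tri, 14:tri, 15:vx, 16:vx, 17:vx, 18:tri, 19:tri, 20:tri, 21:tri edges: (11,2,c); (11,8,c); (11,10,c); (12,4,c); (12,8,c); (12,9,c); (13,5,c); (13,9,c); (13,10,c); (14,8,c); (14,9,c); (14,10,c); (18,1,c); (18,15,c); (18,17,c); (19,3,c); (19,15,c); (19,16,c); (20,4,c); (20,16,c); (20,17,c); (21,15,c); (21,16,c); (21,17,c)
final:
nodes: 1:vx, 2:vx, 3:vx, 4:vx, 5:vx, 8:vx, 9:vx, 10:vx, 11:tri, 12:tri, 13:tri, 14:tri, 15:vx, 16:vx, 17:vx, 18:tri, 19:tri, 20:tri, 21:tri
edges: (11,2,c); (11,8,c); (11,10,c); (12,4,c); (12,8,c); (12,9,c); (13,5,c); (13,9,c); (13,10,c); (14,8,c); (14,9,c); (14,10,c); (18,1,c); (18,15,c); (18,17,c); (19,3,c); (19,15,c); (19,16,c); (20,4,c); (20,16,c); (20,17,c); (21,15,c); (21,16,c); (21,17,c)


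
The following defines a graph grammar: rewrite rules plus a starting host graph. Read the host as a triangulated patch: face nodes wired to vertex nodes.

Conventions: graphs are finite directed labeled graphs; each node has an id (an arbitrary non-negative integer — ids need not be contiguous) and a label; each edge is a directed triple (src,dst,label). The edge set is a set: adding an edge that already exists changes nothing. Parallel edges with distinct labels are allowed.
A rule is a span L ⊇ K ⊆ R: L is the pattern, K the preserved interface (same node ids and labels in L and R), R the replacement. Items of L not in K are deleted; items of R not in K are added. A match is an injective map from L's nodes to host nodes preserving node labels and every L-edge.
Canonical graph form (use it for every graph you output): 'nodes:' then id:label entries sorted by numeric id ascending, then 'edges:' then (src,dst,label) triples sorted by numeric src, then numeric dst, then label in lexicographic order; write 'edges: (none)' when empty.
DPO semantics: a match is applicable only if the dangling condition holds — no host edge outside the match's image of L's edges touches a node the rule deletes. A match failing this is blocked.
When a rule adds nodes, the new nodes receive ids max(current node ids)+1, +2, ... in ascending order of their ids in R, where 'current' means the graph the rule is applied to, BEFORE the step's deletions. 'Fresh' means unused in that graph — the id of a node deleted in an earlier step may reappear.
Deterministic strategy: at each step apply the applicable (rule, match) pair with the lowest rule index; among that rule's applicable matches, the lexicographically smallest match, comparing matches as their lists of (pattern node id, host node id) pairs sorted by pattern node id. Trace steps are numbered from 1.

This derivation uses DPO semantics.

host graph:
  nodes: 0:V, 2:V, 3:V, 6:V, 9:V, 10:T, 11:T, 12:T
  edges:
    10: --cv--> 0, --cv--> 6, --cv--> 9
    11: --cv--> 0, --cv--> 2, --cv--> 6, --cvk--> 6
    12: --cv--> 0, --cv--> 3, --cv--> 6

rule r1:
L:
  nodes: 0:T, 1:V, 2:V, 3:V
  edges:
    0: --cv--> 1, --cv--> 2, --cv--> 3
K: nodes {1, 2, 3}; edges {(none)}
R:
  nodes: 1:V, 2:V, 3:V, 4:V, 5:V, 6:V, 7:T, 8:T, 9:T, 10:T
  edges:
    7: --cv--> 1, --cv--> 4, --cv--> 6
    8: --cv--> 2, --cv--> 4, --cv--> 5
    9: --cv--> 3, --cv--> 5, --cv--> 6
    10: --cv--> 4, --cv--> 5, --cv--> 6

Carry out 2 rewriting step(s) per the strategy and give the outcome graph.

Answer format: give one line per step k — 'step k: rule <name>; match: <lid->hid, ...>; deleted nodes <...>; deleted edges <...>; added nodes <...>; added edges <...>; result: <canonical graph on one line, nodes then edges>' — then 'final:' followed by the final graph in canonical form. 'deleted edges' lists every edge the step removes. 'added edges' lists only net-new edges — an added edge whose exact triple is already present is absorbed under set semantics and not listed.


step 1: rule r1; match: 0->10, 1->0, 2->6, 3->9; deleted nodes 10; deleted edges (10,0,cv); (10,6,cv); (10,9,cv); added nodes 13, 14, 15, 16, 17, 18, 19; added edges (16,0,cv); (16,13,cv); (16,15,cv); (17,6,cv); (17,13,cv); (17,14,cv); (18,9,cv); (18,14,cv); (18,15,cv); (19,13,cv); (19,14,cv); (19,15,cv); result: nodes: 0:V, 2:V, 3:V, 6:V, 9:V, 11:T, 12:T, 13:V, 14:V, 15:V, 16:T, 17:T, 18:T, 19:T edges: (11,0,cv); (11,2,cv); (11,6,cv); (11,6,cvk); (12,0,cv); (12,3,cv); (12,6,cv); (16,0,cv); (16,13,cv); (16,15,cv); (17,6,cv); (17,13,cv); (17,14,cv); (18,9,cv); (18,14,cv); (18,15,cv); (19,13,cv); (19,14,cv); (19,15,cv)
step 2: rule r1; match: 0->12, 1->0, 2->3, 3->6; deleted nodes 12; deleted edges (12,0,cv); (12,3,cv); (12,6,cv); added nodes 20, 21, 22, 23, 24, 25, 26; added edges (23,0,cv); (23,20,cv); (23,22,cv); (24,3,cv); (24,20,cv); (24,21,cv); (25,6,cv); (25,21,cv); (25,22,cv); (26,20,cv); (26,21,cv); (26,22,cv); result: nodes: 0:V, 2:V, 3:V, 6:V, 9:V, 11:T, 13:V, 14:V, 15:V, 16:T, 17:T, 18:T, 19:T, 20:V, 21:V, 22:V, 23:T, 24:T, 25:T, 26:T edges: (11,0,cv); (11,2,cv); (11,6,cv); (11,6,cvk); (16,0,cv); (16,13,cv); (16,15,cv); (17,6,cv); (17,13,cv); (17,14,cv); (18,9,cv); (18,14,cv); (18,15,cv); (19,13,cv); (19,14,cv); (19,15,cv); (23,0,cv); (23,20,cv); (23,22,cv); (24,3,cv); (24,20,cv); (24,21,cv); (25,6,cv); (25,21,cv); (25,22,cv); (26,20,cv); (26,21,cv); (26,22,cv)
final:
nodes: 0:V, 2:V, 3:V, 6:V, 9:V, 11:T, 13:V, 14:V, 15:V, 16:T, 17:T, 18:T, 19:T, 20:V, 21:V, 22:V, 23:T, 24:T, 25:T, 26:T
edges: (11,0,cv); (11,2,cv); (11,6,cv); (11,6,cvk); (16,0,cv); (16,13,cv); (16,15,cv); (17,6,cv); (17,13,cv); (17,14,cv); (18,9,cv); (18,14,cv); (18,15,cv); (19,13,cv); (19,14,cv); (19,15,cv); (23,0,cv); (23,20,cv); (23,22,cv); (24,3,cv); (24,20,cv); (24,21,cv); (25,6,cv); (25,21,cv); (25,22,cv); (26,20,cv); (26,21,cv); (26,22,cv)


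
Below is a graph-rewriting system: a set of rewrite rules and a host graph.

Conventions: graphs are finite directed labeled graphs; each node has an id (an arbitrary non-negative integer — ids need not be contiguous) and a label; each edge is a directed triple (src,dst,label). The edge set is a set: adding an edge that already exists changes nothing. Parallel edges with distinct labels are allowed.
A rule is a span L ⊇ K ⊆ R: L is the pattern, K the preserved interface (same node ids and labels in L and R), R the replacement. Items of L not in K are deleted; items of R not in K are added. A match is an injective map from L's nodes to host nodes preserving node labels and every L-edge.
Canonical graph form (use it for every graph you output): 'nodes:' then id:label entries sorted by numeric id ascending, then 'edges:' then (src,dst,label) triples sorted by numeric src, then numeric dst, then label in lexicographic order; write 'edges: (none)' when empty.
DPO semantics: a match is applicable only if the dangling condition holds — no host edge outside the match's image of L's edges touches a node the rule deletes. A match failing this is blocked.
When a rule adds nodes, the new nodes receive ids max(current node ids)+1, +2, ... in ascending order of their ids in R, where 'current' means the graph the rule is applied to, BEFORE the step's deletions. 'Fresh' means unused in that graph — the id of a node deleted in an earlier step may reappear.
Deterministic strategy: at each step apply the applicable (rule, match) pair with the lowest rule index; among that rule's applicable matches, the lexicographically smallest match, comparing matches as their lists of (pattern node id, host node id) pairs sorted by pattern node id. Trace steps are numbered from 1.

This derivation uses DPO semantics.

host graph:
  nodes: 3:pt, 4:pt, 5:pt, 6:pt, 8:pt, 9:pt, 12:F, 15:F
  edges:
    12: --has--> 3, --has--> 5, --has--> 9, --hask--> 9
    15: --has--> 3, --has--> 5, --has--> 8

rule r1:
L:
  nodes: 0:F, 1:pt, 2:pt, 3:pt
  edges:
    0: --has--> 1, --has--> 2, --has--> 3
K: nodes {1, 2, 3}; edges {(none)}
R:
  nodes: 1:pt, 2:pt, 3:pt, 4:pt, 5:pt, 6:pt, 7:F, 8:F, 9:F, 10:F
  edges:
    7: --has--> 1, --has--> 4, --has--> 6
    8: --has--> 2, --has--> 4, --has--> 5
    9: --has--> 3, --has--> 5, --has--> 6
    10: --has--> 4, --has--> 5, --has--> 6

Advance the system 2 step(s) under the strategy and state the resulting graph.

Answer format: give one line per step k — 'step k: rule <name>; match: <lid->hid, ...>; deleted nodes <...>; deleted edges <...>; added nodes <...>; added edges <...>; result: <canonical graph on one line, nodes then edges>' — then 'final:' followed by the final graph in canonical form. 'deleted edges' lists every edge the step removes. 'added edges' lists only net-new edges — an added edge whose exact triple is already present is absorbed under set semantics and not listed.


step 1: rule r1; match: 0->15, 1->3, 2->5, 3->8; deleted nodes 15; deleted edges (15,3,has); (15,5,has); (15,8,has); added nodes 16, 17, 18, 19, 20, 21, 22; added edges (19,3,has); (19,16,has); (19,18,has); (20,5,has); (20,16,has); (20,17,has); (21,8,has); (21,17,has); (21,18,has); (22,16,has); (22,17,has); (22,18,has); result: nodes: 3:pt, 4:pt, 5:pt, 6:pt, 8:pt, 9:pt, 12:F, 16:pt, 17:pt, 18:pt, 19:F, 20:F, 21:F, 22:F edges: (12,3,has); (12,5,has); (12,9,has); (12,9,hask); (19,3,has); (19,16,has); (19,18,has); (20,5,has); (20,16,has); (20,17,has); (21,8,has); (21,17,has); (21,18,has); (22,16,has); (22,17,has); (22,18,has)
step 2: rule r1; match: 0->19, 1->3, 2->16, 3->18; deleted nodes 19; deleted edges (19,3,has); (19,16,has); (19,18,has); added nodes 23, 24, 25, 26, 27, 28, 29; added edges (26,3,has); (26,23,has); (26,25,has); (27,16,has); (27,23,has); (27,24,has); (28,18,has); (28,24,has); (28,25,has); (29,23,has); (29,24,has); (29,25,has); result: nodes: 3:pt, 4:pt, 5:pt, 6:pt, 8:pt, 9:pt, 12:F, 16:pt, 17:pt, 18:pt, 20:F, 21:F, 22:F, 23:pt, 24:pt, 25:pt, 26:F, 27:F, 28:F, 29:F edges: (12,3,has); (12,5,has); (12,9,has); (12,9,hask); (20,5,has); (20,16,has); (20,17,has); (21,8,has); (21,17,has); (21,18,has); (22,16,has); (22,17,has); (22,18,has); (26,3,has); (26,23,has); (26,25,has); (27,16,has); (27,23,has); (27,24,has); (28,18,has); (28,24,has); (28,25,has); (29,23,has); (29,24,has); (29,25,has)
final:
nodes: 3:pt, 4:pt, 5:pt, 6:pt, 8:pt, 9:pt, 12:F, 16:pt, 17:pt, 18:pt, 20:F, 21:F, 22:F, 23:pt, 24:pt, 25:pt, 26:F, 27:F, 28:F, 29:F
edges: (12,3,has); (12,5,has); (12,9,has); (12,9,hask); (20,5,has); (20,16,has); (20,17,has); (21,8,has); (21,17,has); (21,18,has); (22,16,has); (22,17,has); (22,18,has); (26,3,has); (26,23,has); (26,25,has); (27,16,has); (27,23,has); (27,24,has); (28,18,has); (28,24,has); (28,25,has); (29,23,has); (29,24,has); (29,25,has)


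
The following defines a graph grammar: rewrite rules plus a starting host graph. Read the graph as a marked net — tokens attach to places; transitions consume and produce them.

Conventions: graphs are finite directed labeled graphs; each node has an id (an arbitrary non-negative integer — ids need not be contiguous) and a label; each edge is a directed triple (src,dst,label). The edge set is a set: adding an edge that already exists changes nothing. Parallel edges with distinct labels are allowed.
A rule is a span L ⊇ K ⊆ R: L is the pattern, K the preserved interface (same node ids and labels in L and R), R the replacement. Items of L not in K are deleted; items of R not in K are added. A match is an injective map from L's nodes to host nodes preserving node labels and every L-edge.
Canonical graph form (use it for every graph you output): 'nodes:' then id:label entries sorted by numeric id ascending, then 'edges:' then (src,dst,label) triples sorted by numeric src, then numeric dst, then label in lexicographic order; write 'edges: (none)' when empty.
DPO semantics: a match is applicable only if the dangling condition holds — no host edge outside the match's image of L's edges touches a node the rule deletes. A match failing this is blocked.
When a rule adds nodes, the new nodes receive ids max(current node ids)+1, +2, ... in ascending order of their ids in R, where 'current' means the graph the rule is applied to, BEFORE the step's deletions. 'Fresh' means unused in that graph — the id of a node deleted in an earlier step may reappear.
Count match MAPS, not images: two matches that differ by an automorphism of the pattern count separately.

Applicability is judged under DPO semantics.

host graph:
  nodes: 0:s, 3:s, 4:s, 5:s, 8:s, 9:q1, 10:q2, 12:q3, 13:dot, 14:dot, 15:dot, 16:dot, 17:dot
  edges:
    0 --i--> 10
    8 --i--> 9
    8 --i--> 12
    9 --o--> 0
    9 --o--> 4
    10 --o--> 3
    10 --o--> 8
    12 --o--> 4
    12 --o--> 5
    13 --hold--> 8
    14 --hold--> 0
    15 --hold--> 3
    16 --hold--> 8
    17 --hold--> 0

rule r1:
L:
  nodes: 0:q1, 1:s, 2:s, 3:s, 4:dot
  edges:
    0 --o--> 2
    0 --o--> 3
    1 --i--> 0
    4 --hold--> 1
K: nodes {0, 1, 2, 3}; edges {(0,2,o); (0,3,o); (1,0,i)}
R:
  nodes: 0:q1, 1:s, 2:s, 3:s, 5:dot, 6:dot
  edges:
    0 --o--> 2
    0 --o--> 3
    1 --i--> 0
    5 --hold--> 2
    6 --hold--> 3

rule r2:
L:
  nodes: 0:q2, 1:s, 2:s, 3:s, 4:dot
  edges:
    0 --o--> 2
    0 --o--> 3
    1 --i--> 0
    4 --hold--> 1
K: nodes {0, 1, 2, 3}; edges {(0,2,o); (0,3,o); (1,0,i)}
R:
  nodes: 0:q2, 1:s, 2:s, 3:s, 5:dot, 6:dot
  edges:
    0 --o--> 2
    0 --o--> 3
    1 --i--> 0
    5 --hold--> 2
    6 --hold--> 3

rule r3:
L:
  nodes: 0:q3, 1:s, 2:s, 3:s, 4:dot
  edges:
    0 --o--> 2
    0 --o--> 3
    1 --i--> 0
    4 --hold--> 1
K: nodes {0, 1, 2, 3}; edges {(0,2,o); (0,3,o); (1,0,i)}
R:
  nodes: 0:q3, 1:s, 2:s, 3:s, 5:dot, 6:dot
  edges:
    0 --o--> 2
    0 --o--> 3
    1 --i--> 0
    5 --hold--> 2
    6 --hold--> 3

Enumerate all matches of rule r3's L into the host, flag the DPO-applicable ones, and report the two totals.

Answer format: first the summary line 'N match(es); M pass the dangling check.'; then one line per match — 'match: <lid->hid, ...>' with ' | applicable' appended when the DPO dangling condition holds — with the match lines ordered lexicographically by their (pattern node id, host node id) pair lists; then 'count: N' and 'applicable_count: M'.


4 match(es); 4 pass the dangling check.
match: 0->12, 1->8, 2->4, 3->5, 4->13 | applicable
match: 0->12, 1->8, 2->4, 3->5, 4->16 | applicable
match: 0->12, 1->8, 2->5, 3->4, 4->13 | applicable
match: 0->12, 1->8, 2->5, 3->4, 4->16 | applicable
count: 4
applicable_count: 4
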